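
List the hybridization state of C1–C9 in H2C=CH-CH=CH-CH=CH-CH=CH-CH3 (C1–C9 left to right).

C1 has 3 σ bonds, plus one π bond: steric number 3 → sp2.
C2 has 3 σ bonds, plus one π bond: steric number 3 → sp2.
C3 carries 3 σ bonds, plus one π bond, giving a steric number of 3, so it is sp2.
C4: 3 σ bonds, plus one π bond; 3 regions of electron density → sp2.
C5: 3 σ bonds, plus one π bond — 3 electron domains, sp2.
C6 (3 σ bonds, plus one π bond) has steric number 3: sp2.
C7 is sp2: 3 σ bonds, plus one π bond, 3 electron-density regions.
C8 carries 3 σ bonds, plus one π bond, giving a steric number of 3, so it is sp2.
C9 (4 σ bonds) has steric number 4: sp3.

C1 sp2, C2 sp2, C3 sp2, C4 sp2, C5 sp2, C6 sp2, C7 sp2, C8 sp2, C9 sp3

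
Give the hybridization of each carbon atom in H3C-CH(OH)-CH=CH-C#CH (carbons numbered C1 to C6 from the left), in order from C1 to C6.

C1 sp3, C2 sp3, C3 sp2, C4 sp2, C5 sp, C6 sp

C1 carries 4 σ bonds, giving a steric number of 4, so it is sp3.
C2 carries 4 σ bonds, giving a steric number of 4, so it is sp3.
C3 — 3 σ bonds, plus one π bond. Steric number 3, so sp2.
C4 is sp2: 3 σ bonds, plus one π bond, 3 electron-density regions.
C5: 2 σ bonds, plus two π bonds; 2 regions of electron density → sp.
C6 has 2 σ bonds, plus two π bonds: steric number 2 → sp.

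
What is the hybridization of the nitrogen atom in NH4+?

sp3

Four σ bonds, no lone pair → sp3, tetrahedral.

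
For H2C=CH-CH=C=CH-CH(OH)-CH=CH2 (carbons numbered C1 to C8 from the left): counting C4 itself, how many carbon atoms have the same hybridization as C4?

1

C4 is sp (two π bonds).
C1: sp2
C2: sp2
C3: sp2
C4: sp ✓
C5: sp2
C6: sp3
C7: sp2
C8: sp2
1 carbon is sp.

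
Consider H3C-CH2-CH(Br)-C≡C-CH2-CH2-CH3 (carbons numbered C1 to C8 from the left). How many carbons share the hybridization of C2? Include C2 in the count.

6

C2 is sp3 (only σ bonds).
C1: sp3 ✓
C2: sp3 ✓
C3: sp3 ✓
C4: sp
C5: sp
C6: sp3 ✓
C7: sp3 ✓
C8: sp3 ✓
6 carbons are sp3.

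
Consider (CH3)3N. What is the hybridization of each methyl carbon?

Each methyl carbon (4 σ bonds) has steric number 4: sp3.

sp3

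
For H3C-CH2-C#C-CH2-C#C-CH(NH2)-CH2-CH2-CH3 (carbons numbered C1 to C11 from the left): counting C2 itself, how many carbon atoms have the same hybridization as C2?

C2 is sp3 (only σ bonds).
C1: sp3 ✓
C2: sp3 ✓
C3: sp
C4: sp
C5: sp3 ✓
C6: sp
C7: sp
C8: sp3 ✓
C9: sp3 ✓
C10: sp3 ✓
C11: sp3 ✓
7 carbons are sp3.

7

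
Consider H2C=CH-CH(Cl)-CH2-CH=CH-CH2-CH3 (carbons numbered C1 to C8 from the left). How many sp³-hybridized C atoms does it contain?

4

C1: sp2
C2: sp2
C3: sp3 ✓
C4: sp3 ✓
C5: sp2
C6: sp2
C7: sp3 ✓
C8: sp3 ✓
C3, C4, C7, C8 → 4 sp3 carbons.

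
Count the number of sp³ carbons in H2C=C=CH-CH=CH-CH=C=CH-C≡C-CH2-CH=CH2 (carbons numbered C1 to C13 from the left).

1

C1: sp2
C2: sp
C3: sp2
C4: sp2
C5: sp2
C6: sp2
C7: sp
C8: sp2
C9: sp
C10: sp
C11: sp3 ✓
C12: sp2
C13: sp2
C11 → 1 sp3 carbon.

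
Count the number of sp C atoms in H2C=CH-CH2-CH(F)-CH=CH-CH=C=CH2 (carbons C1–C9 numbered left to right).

1

C1: sp2
C2: sp2
C3: sp3
C4: sp3
C5: sp2
C6: sp2
C7: sp2
C8: sp ✓
C9: sp2
C8 → 1 sp carbon.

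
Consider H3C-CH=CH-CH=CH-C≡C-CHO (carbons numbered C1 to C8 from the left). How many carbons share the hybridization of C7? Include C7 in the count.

C7 is sp (two π bonds).
C1: sp3
C2: sp2
C3: sp2
C4: sp2
C5: sp2
C6: sp ✓
C7: sp ✓
C8: sp2
2 carbons are sp.

2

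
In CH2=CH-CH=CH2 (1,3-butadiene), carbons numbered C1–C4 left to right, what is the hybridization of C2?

sp²

C2 carries 3 σ bonds, plus one π bond, giving a steric number of 3, so it is sp2.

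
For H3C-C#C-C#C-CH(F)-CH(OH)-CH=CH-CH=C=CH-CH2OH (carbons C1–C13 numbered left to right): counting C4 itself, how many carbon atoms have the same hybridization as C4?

C4 is sp (two π bonds).
C1: sp3
C2: sp ✓
C3: sp ✓
C4: sp ✓
C5: sp ✓
C6: sp3
C7: sp3
C8: sp2
C9: sp2
C10: sp2
C11: sp ✓
C12: sp2
C13: sp3
5 carbons are sp.

5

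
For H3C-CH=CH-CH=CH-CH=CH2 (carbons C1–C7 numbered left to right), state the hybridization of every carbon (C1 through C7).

C1: 4 σ bonds; 4 regions of electron density → sp3.
C2 has 3 σ bonds, plus one π bond: steric number 3 → sp2.
C3 has 3 σ bonds, plus one π bond: steric number 3 → sp2.
C4 (3 σ bonds, plus one π bond) has steric number 3: sp2.
C5 is sp2: 3 σ bonds, plus one π bond, 3 electron-density regions.
C6: 3 σ bonds, plus one π bond; 3 regions of electron density → sp2.
C7 carries 3 σ bonds, plus one π bond, giving a steric number of 3, so it is sp2.

C1 sp3, C2 sp2, C3 sp2, C4 sp2, C5 sp2, C6 sp2, C7 sp2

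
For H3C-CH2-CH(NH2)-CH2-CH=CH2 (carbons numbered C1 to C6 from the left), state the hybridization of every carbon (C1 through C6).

C1 sp3, C2 sp3, C3 sp3, C4 sp3, C5 sp2, C6 sp2

C1: 4 σ bonds — 4 electron domains, sp3.
C2 carries 4 σ bonds, giving a steric number of 4, so it is sp3.
C3 (4 σ bonds) has steric number 4: sp3.
C4 carries 4 σ bonds, giving a steric number of 4, so it is sp3.
C5 carries 3 σ bonds, plus one π bond, giving a steric number of 3, so it is sp2.
C6: 3 σ bonds, plus one π bond; 3 regions of electron density → sp2.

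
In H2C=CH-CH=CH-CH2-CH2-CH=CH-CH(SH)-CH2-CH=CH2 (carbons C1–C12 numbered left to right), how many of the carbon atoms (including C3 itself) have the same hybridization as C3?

8

C3 is sp2 (one π bond).
C1: sp2 ✓
C2: sp2 ✓
C3: sp2 ✓
C4: sp2 ✓
C5: sp3
C6: sp3
C7: sp2 ✓
C8: sp2 ✓
C9: sp3
C10: sp3
C11: sp2 ✓
C12: sp2 ✓
8 carbons are sp2.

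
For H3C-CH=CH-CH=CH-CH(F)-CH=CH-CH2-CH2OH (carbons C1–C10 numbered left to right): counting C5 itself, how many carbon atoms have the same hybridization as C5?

C5 is sp2 (one π bond).
C1: sp3
C2: sp2 ✓
C3: sp2 ✓
C4: sp2 ✓
C5: sp2 ✓
C6: sp3
C7: sp2 ✓
C8: sp2 ✓
C9: sp3
C10: sp3
6 carbons are sp2.

6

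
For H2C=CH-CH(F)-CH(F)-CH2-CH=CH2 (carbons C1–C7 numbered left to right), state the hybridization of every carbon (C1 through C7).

C1: 3 σ bonds, plus one π bond; 3 regions of electron density → sp2.
C2 — 3 σ bonds, plus one π bond. Steric number 3, so sp2.
C3 has 4 σ bonds: steric number 4 → sp3.
C4 carries 4 σ bonds, giving a steric number of 4, so it is sp3.
C5 (4 σ bonds) has steric number 4: sp3.
C6 — 3 σ bonds, plus one π bond. Steric number 3, so sp2.
C7 carries 3 σ bonds, plus one π bond, giving a steric number of 3, so it is sp2.

C1 sp2, C2 sp2, C3 sp3, C4 sp3, C5 sp3, C6 sp2, C7 sp2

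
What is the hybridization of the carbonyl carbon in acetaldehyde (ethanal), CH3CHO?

sp2

The carbonyl carbon: 3 σ bonds, plus one π bond — 3 electron domains, sp2.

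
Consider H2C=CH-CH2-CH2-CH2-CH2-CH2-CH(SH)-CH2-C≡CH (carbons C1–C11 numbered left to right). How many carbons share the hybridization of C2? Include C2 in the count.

C2 is sp2 (one π bond).
C1: sp2 ✓
C2: sp2 ✓
C3: sp3
C4: sp3
C5: sp3
C6: sp3
C7: sp3
C8: sp3
C9: sp3
C10: sp
C11: sp
2 carbons are sp2.

2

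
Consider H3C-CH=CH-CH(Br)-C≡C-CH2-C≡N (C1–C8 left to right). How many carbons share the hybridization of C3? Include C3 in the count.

2

C3 is sp2 (one π bond).
C1: sp3
C2: sp2 ✓
C3: sp2 ✓
C4: sp3
C5: sp
C6: sp
C7: sp3
C8: sp
2 carbons are sp2.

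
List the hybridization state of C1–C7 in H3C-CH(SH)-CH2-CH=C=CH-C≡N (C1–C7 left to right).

C1 sp3, C2 sp3, C3 sp3, C4 sp2, C5 sp, C6 sp2, C7 sp

C1 — 4 σ bonds. Steric number 4, so sp3.
C2 — 4 σ bonds. Steric number 4, so sp3.
C3 has 4 σ bonds: steric number 4 → sp3.
C4 — 3 σ bonds, plus one π bond. Steric number 3, so sp2.
C5 has 2 σ bonds, plus two π bonds: steric number 2 → sp.
C6 (3 σ bonds, plus one π bond) has steric number 3: sp2.
C7 is sp: 2 σ bonds, plus two π bonds, 2 electron-density regions.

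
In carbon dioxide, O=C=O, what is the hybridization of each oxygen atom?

One σ bond + two lone pairs = steric number 3 → sp2.

sp2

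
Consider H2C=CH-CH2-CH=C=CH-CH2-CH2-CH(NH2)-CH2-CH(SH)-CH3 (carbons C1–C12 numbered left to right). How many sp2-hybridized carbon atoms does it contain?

C1: sp2 ✓
C2: sp2 ✓
C3: sp3
C4: sp2 ✓
C5: sp
C6: sp2 ✓
C7: sp3
C8: sp3
C9: sp3
C10: sp3
C11: sp3
C12: sp3
C1, C2, C4, C6 → 4 sp2 carbons.

4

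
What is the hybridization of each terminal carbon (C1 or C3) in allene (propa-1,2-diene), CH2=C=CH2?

Each terminal carbon (C1 or C3) has 3 σ bonds, plus one π bond: steric number 3 → sp2.

sp^2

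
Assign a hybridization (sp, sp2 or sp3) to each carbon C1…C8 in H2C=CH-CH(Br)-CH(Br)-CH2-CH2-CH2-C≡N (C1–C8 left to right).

C1 has 3 σ bonds, plus one π bond: steric number 3 → sp2.
C2 carries 3 σ bonds, plus one π bond, giving a steric number of 3, so it is sp2.
C3 is sp3: 4 σ bonds, 4 electron-density regions.
C4 — 4 σ bonds. Steric number 4, so sp3.
C5 is sp3: 4 σ bonds, 4 electron-density regions.
C6 (4 σ bonds) has steric number 4: sp3.
C7 has 4 σ bonds: steric number 4 → sp3.
C8: 2 σ bonds, plus two π bonds — 2 electron domains, sp.

C1 sp2, C2 sp2, C3 sp3, C4 sp3, C5 sp3, C6 sp3, C7 sp3, C8 sp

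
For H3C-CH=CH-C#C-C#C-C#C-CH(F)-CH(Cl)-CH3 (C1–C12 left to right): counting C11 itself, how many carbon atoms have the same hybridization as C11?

C11 is sp3 (only σ bonds).
C1: sp3 ✓
C2: sp2
C3: sp2
C4: sp
C5: sp
C6: sp
C7: sp
C8: sp
C9: sp
C10: sp3 ✓
C11: sp3 ✓
C12: sp3 ✓
4 carbons are sp3.

4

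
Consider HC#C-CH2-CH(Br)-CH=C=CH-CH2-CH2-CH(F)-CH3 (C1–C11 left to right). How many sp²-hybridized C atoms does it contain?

C1: sp
C2: sp
C3: sp3
C4: sp3
C5: sp2 ✓
C6: sp
C7: sp2 ✓
C8: sp3
C9: sp3
C10: sp3
C11: sp3
C5, C7 → 2 sp2 carbons.

2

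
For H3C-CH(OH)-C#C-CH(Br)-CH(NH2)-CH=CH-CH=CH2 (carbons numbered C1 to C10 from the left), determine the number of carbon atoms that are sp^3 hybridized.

4

C1: sp3 ✓
C2: sp3 ✓
C3: sp
C4: sp
C5: sp3 ✓
C6: sp3 ✓
C7: sp2
C8: sp2
C9: sp2
C10: sp2
C1, C2, C5, C6 → 4 sp3 carbons.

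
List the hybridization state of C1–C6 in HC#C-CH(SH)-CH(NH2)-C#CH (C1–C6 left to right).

C1 sp, C2 sp, C3 sp3, C4 sp3, C5 sp, C6 sp

C1 carries 2 σ bonds, plus two π bonds, giving a steric number of 2, so it is sp.
C2: 2 σ bonds, plus two π bonds; 2 regions of electron density → sp.
C3 — 4 σ bonds. Steric number 4, so sp3.
C4 has 4 σ bonds: steric number 4 → sp3.
C5 is sp: 2 σ bonds, plus two π bonds, 2 electron-density regions.
C6 has 2 σ bonds, plus two π bonds: steric number 2 → sp.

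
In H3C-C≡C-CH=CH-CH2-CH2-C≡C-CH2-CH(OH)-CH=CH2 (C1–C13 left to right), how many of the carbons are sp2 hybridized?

C1: sp3
C2: sp
C3: sp
C4: sp2 ✓
C5: sp2 ✓
C6: sp3
C7: sp3
C8: sp
C9: sp
C10: sp3
C11: sp3
C12: sp2 ✓
C13: sp2 ✓
C4, C5, C12, C13 → 4 sp2 carbons.

4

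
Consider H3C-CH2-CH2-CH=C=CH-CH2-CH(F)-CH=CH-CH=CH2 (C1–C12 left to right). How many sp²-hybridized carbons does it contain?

6

C1: sp3
C2: sp3
C3: sp3
C4: sp2 ✓
C5: sp
C6: sp2 ✓
C7: sp3
C8: sp3
C9: sp2 ✓
C10: sp2 ✓
C11: sp2 ✓
C12: sp2 ✓
C4, C6, C9, C10, C11, C12 → 6 sp2 carbons.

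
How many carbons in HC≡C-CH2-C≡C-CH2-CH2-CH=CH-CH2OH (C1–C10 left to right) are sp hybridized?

4

C1: sp ✓
C2: sp ✓
C3: sp3
C4: sp ✓
C5: sp ✓
C6: sp3
C7: sp3
C8: sp2
C9: sp2
C10: sp3
C1, C2, C4, C5 → 4 sp carbons.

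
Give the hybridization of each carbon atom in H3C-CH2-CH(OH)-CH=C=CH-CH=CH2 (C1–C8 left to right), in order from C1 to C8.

C1 sp3, C2 sp3, C3 sp3, C4 sp2, C5 sp, C6 sp2, C7 sp2, C8 sp2

C1 is sp3: 4 σ bonds, 4 electron-density regions.
C2 is sp3: 4 σ bonds, 4 electron-density regions.
C3: 4 σ bonds; 4 regions of electron density → sp3.
C4: 3 σ bonds, plus one π bond; 3 regions of electron density → sp2.
C5 is sp: 2 σ bonds, plus two π bonds, 2 electron-density regions.
C6 has 3 σ bonds, plus one π bond: steric number 3 → sp2.
C7 — 3 σ bonds, plus one π bond. Steric number 3, so sp2.
C8 — 3 σ bonds, plus one π bond. Steric number 3, so sp2.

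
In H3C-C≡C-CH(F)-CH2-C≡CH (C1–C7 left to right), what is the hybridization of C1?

sp^3

C1 has 4 σ bonds: steric number 4 → sp3.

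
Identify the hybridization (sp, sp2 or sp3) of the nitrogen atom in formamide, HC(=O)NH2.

sp^2

Amide resonance delocalises the N lone pair; N is planar sp2.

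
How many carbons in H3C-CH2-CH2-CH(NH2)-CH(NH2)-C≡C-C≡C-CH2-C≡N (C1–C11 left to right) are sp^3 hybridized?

6

C1: sp3 ✓
C2: sp3 ✓
C3: sp3 ✓
C4: sp3 ✓
C5: sp3 ✓
C6: sp
C7: sp
C8: sp
C9: sp
C10: sp3 ✓
C11: sp
C1, C2, C3, C4, C5, C10 → 6 sp3 carbons.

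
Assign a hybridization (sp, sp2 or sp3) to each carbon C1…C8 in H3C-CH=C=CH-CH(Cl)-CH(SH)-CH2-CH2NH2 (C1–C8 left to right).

C1 sp3, C2 sp2, C3 sp, C4 sp2, C5 sp3, C6 sp3, C7 sp3, C8 sp3

C1: 4 σ bonds; 4 regions of electron density → sp3.
C2 is sp2: 3 σ bonds, plus one π bond, 3 electron-density regions.
C3 (2 σ bonds, plus two π bonds) has steric number 2: sp.
C4: 3 σ bonds, plus one π bond; 3 regions of electron density → sp2.
C5: 4 σ bonds; 4 regions of electron density → sp3.
C6 carries 4 σ bonds, giving a steric number of 4, so it is sp3.
C7 has 4 σ bonds: steric number 4 → sp3.
C8 has 4 σ bonds: steric number 4 → sp3.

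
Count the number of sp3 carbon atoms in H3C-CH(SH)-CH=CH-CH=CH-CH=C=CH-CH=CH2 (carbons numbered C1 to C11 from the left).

2

C1: sp3 ✓
C2: sp3 ✓
C3: sp2
C4: sp2
C5: sp2
C6: sp2
C7: sp2
C8: sp
C9: sp2
C10: sp2
C11: sp2
C1, C2 → 2 sp3 carbons.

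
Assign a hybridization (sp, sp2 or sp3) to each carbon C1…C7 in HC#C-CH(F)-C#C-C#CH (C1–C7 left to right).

C1 sp, C2 sp, C3 sp3, C4 sp, C5 sp, C6 sp, C7 sp

C1: 2 σ bonds, plus two π bonds; 2 regions of electron density → sp.
C2: 2 σ bonds, plus two π bonds — 2 electron domains, sp.
C3: 4 σ bonds; 4 regions of electron density → sp3.
C4 — 2 σ bonds, plus two π bonds. Steric number 2, so sp.
C5 is sp: 2 σ bonds, plus two π bonds, 2 electron-density regions.
C6 has 2 σ bonds, plus two π bonds: steric number 2 → sp.
C7 carries 2 σ bonds, plus two π bonds, giving a steric number of 2, so it is sp.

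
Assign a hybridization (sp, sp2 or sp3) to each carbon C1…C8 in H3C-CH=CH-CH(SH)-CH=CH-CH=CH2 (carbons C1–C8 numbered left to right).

C1 sp3, C2 sp2, C3 sp2, C4 sp3, C5 sp2, C6 sp2, C7 sp2, C8 sp2

C1 (4 σ bonds) has steric number 4: sp3.
C2 carries 3 σ bonds, plus one π bond, giving a steric number of 3, so it is sp2.
C3 (3 σ bonds, plus one π bond) has steric number 3: sp2.
C4 — 4 σ bonds. Steric number 4, so sp3.
C5: 3 σ bonds, plus one π bond; 3 regions of electron density → sp2.
C6: 3 σ bonds, plus one π bond; 3 regions of electron density → sp2.
C7 carries 3 σ bonds, plus one π bond, giving a steric number of 3, so it is sp2.
C8: 3 σ bonds, plus one π bond — 3 electron domains, sp2.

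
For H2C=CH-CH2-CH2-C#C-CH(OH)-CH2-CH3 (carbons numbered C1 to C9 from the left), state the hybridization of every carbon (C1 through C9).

C1 sp2, C2 sp2, C3 sp3, C4 sp3, C5 sp, C6 sp, C7 sp3, C8 sp3, C9 sp3

C1: 3 σ bonds, plus one π bond — 3 electron domains, sp2.
C2: 3 σ bonds, plus one π bond; 3 regions of electron density → sp2.
C3 carries 4 σ bonds, giving a steric number of 4, so it is sp3.
C4 (4 σ bonds) has steric number 4: sp3.
C5 (2 σ bonds, plus two π bonds) has steric number 2: sp.
C6 is sp: 2 σ bonds, plus two π bonds, 2 electron-density regions.
C7 is sp3: 4 σ bonds, 4 electron-density regions.
C8: 4 σ bonds; 4 regions of electron density → sp3.
C9 carries 4 σ bonds, giving a steric number of 4, so it is sp3.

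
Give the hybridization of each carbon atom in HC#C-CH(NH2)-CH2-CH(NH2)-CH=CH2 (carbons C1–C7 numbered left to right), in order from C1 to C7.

C1: 2 σ bonds, plus two π bonds — 2 electron domains, sp.
C2 (2 σ bonds, plus two π bonds) has steric number 2: sp.
C3: 4 σ bonds — 4 electron domains, sp3.
C4 has 4 σ bonds: steric number 4 → sp3.
C5: 4 σ bonds; 4 regions of electron density → sp3.
C6: 3 σ bonds, plus one π bond — 3 electron domains, sp2.
C7 is sp2: 3 σ bonds, plus one π bond, 3 electron-density regions.

C1 sp, C2 sp, C3 sp3, C4 sp3, C5 sp3, C6 sp2, C7 sp2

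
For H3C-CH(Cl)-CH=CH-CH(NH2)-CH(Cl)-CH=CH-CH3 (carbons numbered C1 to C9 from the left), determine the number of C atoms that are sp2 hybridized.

4

C1: sp3
C2: sp3
C3: sp2 ✓
C4: sp2 ✓
C5: sp3
C6: sp3
C7: sp2 ✓
C8: sp2 ✓
C9: sp3
C3, C4, C7, C8 → 4 sp2 carbons.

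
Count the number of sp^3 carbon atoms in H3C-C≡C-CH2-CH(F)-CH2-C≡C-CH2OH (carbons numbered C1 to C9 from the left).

5

C1: sp3 ✓
C2: sp
C3: sp
C4: sp3 ✓
C5: sp3 ✓
C6: sp3 ✓
C7: sp
C8: sp
C9: sp3 ✓
C1, C4, C5, C6, C9 → 5 sp3 carbons.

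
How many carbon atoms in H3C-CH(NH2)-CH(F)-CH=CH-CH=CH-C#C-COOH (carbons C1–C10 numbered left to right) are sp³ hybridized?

3

C1: sp3 ✓
C2: sp3 ✓
C3: sp3 ✓
C4: sp2
C5: sp2
C6: sp2
C7: sp2
C8: sp
C9: sp
C10: sp2
C1, C2, C3 → 3 sp3 carbons.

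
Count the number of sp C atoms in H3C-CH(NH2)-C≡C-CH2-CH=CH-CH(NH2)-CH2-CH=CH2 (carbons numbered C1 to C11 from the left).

C1: sp3
C2: sp3
C3: sp ✓
C4: sp ✓
C5: sp3
C6: sp2
C7: sp2
C8: sp3
C9: sp3
C10: sp2
C11: sp2
C3, C4 → 2 sp carbons.

2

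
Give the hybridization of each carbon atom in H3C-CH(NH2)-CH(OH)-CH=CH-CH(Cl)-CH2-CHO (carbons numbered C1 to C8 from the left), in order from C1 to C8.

C1 sp3, C2 sp3, C3 sp3, C4 sp2, C5 sp2, C6 sp3, C7 sp3, C8 sp2

C1: 4 σ bonds; 4 regions of electron density → sp3.
C2 carries 4 σ bonds, giving a steric number of 4, so it is sp3.
C3: 4 σ bonds — 4 electron domains, sp3.
C4 has 3 σ bonds, plus one π bond: steric number 3 → sp2.
C5 carries 3 σ bonds, plus one π bond, giving a steric number of 3, so it is sp2.
C6: 4 σ bonds — 4 electron domains, sp3.
C7 — 4 σ bonds. Steric number 4, so sp3.
C8 (3 σ bonds, plus one π bond) has steric number 3: sp2.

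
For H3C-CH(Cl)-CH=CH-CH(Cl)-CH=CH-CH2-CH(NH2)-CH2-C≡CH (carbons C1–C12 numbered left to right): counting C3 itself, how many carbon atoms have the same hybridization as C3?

4

C3 is sp2 (one π bond).
C1: sp3
C2: sp3
C3: sp2 ✓
C4: sp2 ✓
C5: sp3
C6: sp2 ✓
C7: sp2 ✓
C8: sp3
C9: sp3
C10: sp3
C11: sp
C12: sp
4 carbons are sp2.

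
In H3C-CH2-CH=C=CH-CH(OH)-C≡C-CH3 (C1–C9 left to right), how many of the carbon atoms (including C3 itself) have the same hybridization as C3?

C3 is sp2 (one π bond).
C1: sp3
C2: sp3
C3: sp2 ✓
C4: sp
C5: sp2 ✓
C6: sp3
C7: sp
C8: sp
C9: sp3
2 carbons are sp2.

2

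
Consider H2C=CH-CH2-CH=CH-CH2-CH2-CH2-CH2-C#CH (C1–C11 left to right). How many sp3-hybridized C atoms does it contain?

C1: sp2
C2: sp2
C3: sp3 ✓
C4: sp2
C5: sp2
C6: sp3 ✓
C7: sp3 ✓
C8: sp3 ✓
C9: sp3 ✓
C10: sp
C11: sp
C3, C6, C7, C8, C9 → 5 sp3 carbons.

5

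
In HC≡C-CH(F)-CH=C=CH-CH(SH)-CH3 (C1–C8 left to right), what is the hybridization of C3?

sp3

C3 carries 4 σ bonds, giving a steric number of 4, so it is sp3.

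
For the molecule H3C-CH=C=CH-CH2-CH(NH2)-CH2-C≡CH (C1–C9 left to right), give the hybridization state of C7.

C7: 4 σ bonds — 4 electron domains, sp3.

sp^3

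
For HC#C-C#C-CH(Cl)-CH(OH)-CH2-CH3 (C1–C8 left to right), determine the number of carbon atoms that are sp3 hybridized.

C1: sp
C2: sp
C3: sp
C4: sp
C5: sp3 ✓
C6: sp3 ✓
C7: sp3 ✓
C8: sp3 ✓
C5, C6, C7, C8 → 4 sp3 carbons.

4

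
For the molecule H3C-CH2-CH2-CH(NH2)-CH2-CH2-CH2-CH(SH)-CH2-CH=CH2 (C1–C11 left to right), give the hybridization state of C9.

C9: 4 σ bonds; 4 regions of electron density → sp3.

sp3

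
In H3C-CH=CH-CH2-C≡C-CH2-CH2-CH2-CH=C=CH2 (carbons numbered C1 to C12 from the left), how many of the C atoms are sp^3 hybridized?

5

C1: sp3 ✓
C2: sp2
C3: sp2
C4: sp3 ✓
C5: sp
C6: sp
C7: sp3 ✓
C8: sp3 ✓
C9: sp3 ✓
C10: sp2
C11: sp
C12: sp2
C1, C4, C7, C8, C9 → 5 sp3 carbons.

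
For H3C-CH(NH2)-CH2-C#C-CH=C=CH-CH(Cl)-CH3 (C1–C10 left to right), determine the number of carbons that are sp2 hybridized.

C1: sp3
C2: sp3
C3: sp3
C4: sp
C5: sp
C6: sp2 ✓
C7: sp
C8: sp2 ✓
C9: sp3
C10: sp3
C6, C8 → 2 sp2 carbons.

2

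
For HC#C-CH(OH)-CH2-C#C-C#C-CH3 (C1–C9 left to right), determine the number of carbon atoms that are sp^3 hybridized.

3

C1: sp
C2: sp
C3: sp3 ✓
C4: sp3 ✓
C5: sp
C6: sp
C7: sp
C8: sp
C9: sp3 ✓
C3, C4, C9 → 3 sp3 carbons.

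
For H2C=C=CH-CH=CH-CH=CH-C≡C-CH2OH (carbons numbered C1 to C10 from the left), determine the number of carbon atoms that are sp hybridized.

3

C1: sp2
C2: sp ✓
C3: sp2
C4: sp2
C5: sp2
C6: sp2
C7: sp2
C8: sp ✓
C9: sp ✓
C10: sp3
C2, C8, C9 → 3 sp carbons.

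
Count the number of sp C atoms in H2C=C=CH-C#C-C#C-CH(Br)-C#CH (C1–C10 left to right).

C1: sp2
C2: sp ✓
C3: sp2
C4: sp ✓
C5: sp ✓
C6: sp ✓
C7: sp ✓
C8: sp3
C9: sp ✓
C10: sp ✓
C2, C4, C5, C6, C7, C9, C10 → 7 sp carbons.

7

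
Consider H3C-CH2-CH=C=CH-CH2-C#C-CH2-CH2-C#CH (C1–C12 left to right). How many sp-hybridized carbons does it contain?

5

C1: sp3
C2: sp3
C3: sp2
C4: sp ✓
C5: sp2
C6: sp3
C7: sp ✓
C8: sp ✓
C9: sp3
C10: sp3
C11: sp ✓
C12: sp ✓
C4, C7, C8, C11, C12 → 5 sp carbons.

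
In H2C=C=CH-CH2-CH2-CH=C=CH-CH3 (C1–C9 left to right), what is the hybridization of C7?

C7 carries 2 σ bonds, plus two π bonds, giving a steric number of 2, so it is sp.

sp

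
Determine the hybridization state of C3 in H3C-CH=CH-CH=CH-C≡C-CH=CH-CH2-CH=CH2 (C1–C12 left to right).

sp^2

C3 carries 3 σ bonds, plus one π bond, giving a steric number of 3, so it is sp2.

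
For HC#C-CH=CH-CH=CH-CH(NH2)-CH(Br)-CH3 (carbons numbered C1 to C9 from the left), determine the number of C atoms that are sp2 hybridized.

C1: sp
C2: sp
C3: sp2 ✓
C4: sp2 ✓
C5: sp2 ✓
C6: sp2 ✓
C7: sp3
C8: sp3
C9: sp3
C3, C4, C5, C6 → 4 sp2 carbons.

4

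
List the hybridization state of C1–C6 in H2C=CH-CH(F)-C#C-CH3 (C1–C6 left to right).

C1 — 3 σ bonds, plus one π bond. Steric number 3, so sp2.
C2 (3 σ bonds, plus one π bond) has steric number 3: sp2.
C3 — 4 σ bonds. Steric number 4, so sp3.
C4: 2 σ bonds, plus two π bonds — 2 electron domains, sp.
C5 has 2 σ bonds, plus two π bonds: steric number 2 → sp.
C6: 4 σ bonds; 4 regions of electron density → sp3.

C1 sp2, C2 sp2, C3 sp3, C4 sp, C5 sp, C6 sp3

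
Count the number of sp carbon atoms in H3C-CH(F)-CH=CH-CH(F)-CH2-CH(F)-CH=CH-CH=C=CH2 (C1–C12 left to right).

1

C1: sp3
C2: sp3
C3: sp2
C4: sp2
C5: sp3
C6: sp3
C7: sp3
C8: sp2
C9: sp2
C10: sp2
C11: sp ✓
C12: sp2
C11 → 1 sp carbon.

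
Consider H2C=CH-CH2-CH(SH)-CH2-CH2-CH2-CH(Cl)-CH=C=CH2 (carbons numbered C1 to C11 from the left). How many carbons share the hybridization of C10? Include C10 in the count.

C10 is sp (two π bonds).
C1: sp2
C2: sp2
C3: sp3
C4: sp3
C5: sp3
C6: sp3
C7: sp3
C8: sp3
C9: sp2
C10: sp ✓
C11: sp2
1 carbon is sp.

1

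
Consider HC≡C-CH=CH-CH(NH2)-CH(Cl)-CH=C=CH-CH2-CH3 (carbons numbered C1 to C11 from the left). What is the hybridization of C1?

sp

C1 is sp: 2 σ bonds, plus two π bonds, 2 electron-density regions.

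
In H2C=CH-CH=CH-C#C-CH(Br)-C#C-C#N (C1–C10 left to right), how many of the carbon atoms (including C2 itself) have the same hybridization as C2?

C2 is sp2 (one π bond).
C1: sp2 ✓
C2: sp2 ✓
C3: sp2 ✓
C4: sp2 ✓
C5: sp
C6: sp
C7: sp3
C8: sp
C9: sp
C10: sp
4 carbons are sp2.

4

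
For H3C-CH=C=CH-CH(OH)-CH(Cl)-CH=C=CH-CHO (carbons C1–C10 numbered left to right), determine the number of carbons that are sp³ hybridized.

3

C1: sp3 ✓
C2: sp2
C3: sp
C4: sp2
C5: sp3 ✓
C6: sp3 ✓
C7: sp2
C8: sp
C9: sp2
C10: sp2
C1, C5, C6 → 3 sp3 carbons.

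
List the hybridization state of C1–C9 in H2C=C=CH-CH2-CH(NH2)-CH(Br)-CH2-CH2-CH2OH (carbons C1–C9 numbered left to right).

C1 is sp2: 3 σ bonds, plus one π bond, 3 electron-density regions.
C2: 2 σ bonds, plus two π bonds — 2 electron domains, sp.
C3 has 3 σ bonds, plus one π bond: steric number 3 → sp2.
C4 is sp3: 4 σ bonds, 4 electron-density regions.
C5 (4 σ bonds) has steric number 4: sp3.
C6: 4 σ bonds; 4 regions of electron density → sp3.
C7 — 4 σ bonds. Steric number 4, so sp3.
C8 is sp3: 4 σ bonds, 4 electron-density regions.
C9: 4 σ bonds; 4 regions of electron density → sp3.

C1 sp2, C2 sp, C3 sp2, C4 sp3, C5 sp3, C6 sp3, C7 sp3, C8 sp3, C9 sp3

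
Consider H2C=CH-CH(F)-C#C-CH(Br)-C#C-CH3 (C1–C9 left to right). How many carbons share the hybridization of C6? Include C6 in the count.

C6 is sp3 (only σ bonds).
C1: sp2
C2: sp2
C3: sp3 ✓
C4: sp
C5: sp
C6: sp3 ✓
C7: sp
C8: sp
C9: sp3 ✓
3 carbons are sp3.

3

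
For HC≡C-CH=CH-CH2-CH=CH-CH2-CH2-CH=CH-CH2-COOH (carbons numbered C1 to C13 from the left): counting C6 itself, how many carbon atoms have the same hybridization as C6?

C6 is sp2 (one π bond).
C1: sp
C2: sp
C3: sp2 ✓
C4: sp2 ✓
C5: sp3
C6: sp2 ✓
C7: sp2 ✓
C8: sp3
C9: sp3
C10: sp2 ✓
C11: sp2 ✓
C12: sp3
C13: sp2 ✓
7 carbons are sp2.

7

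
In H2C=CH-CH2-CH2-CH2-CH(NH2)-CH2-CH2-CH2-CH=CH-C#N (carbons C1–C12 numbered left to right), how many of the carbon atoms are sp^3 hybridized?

C1: sp2
C2: sp2
C3: sp3 ✓
C4: sp3 ✓
C5: sp3 ✓
C6: sp3 ✓
C7: sp3 ✓
C8: sp3 ✓
C9: sp3 ✓
C10: sp2
C11: sp2
C12: sp
C3, C4, C5, C6, C7, C8, C9 → 7 sp3 carbons.

7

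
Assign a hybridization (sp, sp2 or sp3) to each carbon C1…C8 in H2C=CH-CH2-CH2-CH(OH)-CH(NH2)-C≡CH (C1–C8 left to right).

C1: 3 σ bonds, plus one π bond; 3 regions of electron density → sp2.
C2: 3 σ bonds, plus one π bond — 3 electron domains, sp2.
C3 — 4 σ bonds. Steric number 4, so sp3.
C4: 4 σ bonds; 4 regions of electron density → sp3.
C5 — 4 σ bonds. Steric number 4, so sp3.
C6 — 4 σ bonds. Steric number 4, so sp3.
C7 has 2 σ bonds, plus two π bonds: steric number 2 → sp.
C8 is sp: 2 σ bonds, plus two π bonds, 2 electron-density regions.

C1 sp2, C2 sp2, C3 sp3, C4 sp3, C5 sp3, C6 sp3, C7 sp, C8 sp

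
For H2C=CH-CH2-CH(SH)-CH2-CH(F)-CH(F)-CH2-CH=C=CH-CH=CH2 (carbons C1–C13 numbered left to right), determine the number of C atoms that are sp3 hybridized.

C1: sp2
C2: sp2
C3: sp3 ✓
C4: sp3 ✓
C5: sp3 ✓
C6: sp3 ✓
C7: sp3 ✓
C8: sp3 ✓
C9: sp2
C10: sp
C11: sp2
C12: sp2
C13: sp2
C3, C4, C5, C6, C7, C8 → 6 sp3 carbons.

6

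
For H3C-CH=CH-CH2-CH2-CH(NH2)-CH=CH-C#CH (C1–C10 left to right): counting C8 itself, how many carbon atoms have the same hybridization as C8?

4

C8 is sp2 (one π bond).
C1: sp3
C2: sp2 ✓
C3: sp2 ✓
C4: sp3
C5: sp3
C6: sp3
C7: sp2 ✓
C8: sp2 ✓
C9: sp
C10: sp
4 carbons are sp2.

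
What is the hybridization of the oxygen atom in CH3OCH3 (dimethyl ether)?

sp³

Two σ bonds + two lone pairs = steric number 4 → sp3.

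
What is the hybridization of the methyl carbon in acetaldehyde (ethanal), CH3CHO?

The methyl carbon (4 σ bonds) has steric number 4: sp3.

sp3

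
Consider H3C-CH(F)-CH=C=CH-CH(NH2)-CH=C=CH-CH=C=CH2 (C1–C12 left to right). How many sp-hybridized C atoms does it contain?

3

C1: sp3
C2: sp3
C3: sp2
C4: sp ✓
C5: sp2
C6: sp3
C7: sp2
C8: sp ✓
C9: sp2
C10: sp2
C11: sp ✓
C12: sp2
C4, C8, C11 → 3 sp carbons.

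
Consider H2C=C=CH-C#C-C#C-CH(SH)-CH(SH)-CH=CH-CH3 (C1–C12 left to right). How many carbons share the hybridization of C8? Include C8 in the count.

C8 is sp3 (only σ bonds).
C1: sp2
C2: sp
C3: sp2
C4: sp
C5: sp
C6: sp
C7: sp
C8: sp3 ✓
C9: sp3 ✓
C10: sp2
C11: sp2
C12: sp3 ✓
3 carbons are sp3.

3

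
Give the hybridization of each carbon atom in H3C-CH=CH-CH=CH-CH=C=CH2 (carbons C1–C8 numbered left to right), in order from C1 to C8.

C1 sp3, C2 sp2, C3 sp2, C4 sp2, C5 sp2, C6 sp2, C7 sp, C8 sp2

C1 — 4 σ bonds. Steric number 4, so sp3.
C2: 3 σ bonds, plus one π bond — 3 electron domains, sp2.
C3 is sp2: 3 σ bonds, plus one π bond, 3 electron-density regions.
C4 (3 σ bonds, plus one π bond) has steric number 3: sp2.
C5: 3 σ bonds, plus one π bond — 3 electron domains, sp2.
C6: 3 σ bonds, plus one π bond; 3 regions of electron density → sp2.
C7 has 2 σ bonds, plus two π bonds: steric number 2 → sp.
C8 carries 3 σ bonds, plus one π bond, giving a steric number of 3, so it is sp2.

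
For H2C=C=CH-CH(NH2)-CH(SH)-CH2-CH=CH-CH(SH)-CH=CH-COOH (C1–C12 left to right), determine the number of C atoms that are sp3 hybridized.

C1: sp2
C2: sp
C3: sp2
C4: sp3 ✓
C5: sp3 ✓
C6: sp3 ✓
C7: sp2
C8: sp2
C9: sp3 ✓
C10: sp2
C11: sp2
C12: sp2
C4, C5, C6, C9 → 4 sp3 carbons.

4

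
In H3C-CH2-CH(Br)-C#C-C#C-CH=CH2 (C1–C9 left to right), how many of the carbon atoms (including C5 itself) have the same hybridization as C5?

C5 is sp (two π bonds).
C1: sp3
C2: sp3
C3: sp3
C4: sp ✓
C5: sp ✓
C6: sp ✓
C7: sp ✓
C8: sp2
C9: sp2
4 carbons are sp.

4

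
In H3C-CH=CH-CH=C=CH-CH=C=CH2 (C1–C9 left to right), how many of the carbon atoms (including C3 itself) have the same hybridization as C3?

6

C3 is sp2 (one π bond).
C1: sp3
C2: sp2 ✓
C3: sp2 ✓
C4: sp2 ✓
C5: sp
C6: sp2 ✓
C7: sp2 ✓
C8: sp
C9: sp2 ✓
6 carbons are sp2.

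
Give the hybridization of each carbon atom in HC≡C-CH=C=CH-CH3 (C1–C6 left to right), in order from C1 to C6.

C1 is sp: 2 σ bonds, plus two π bonds, 2 electron-density regions.
C2 carries 2 σ bonds, plus two π bonds, giving a steric number of 2, so it is sp.
C3 (3 σ bonds, plus one π bond) has steric number 3: sp2.
C4: 2 σ bonds, plus two π bonds — 2 electron domains, sp.
C5: 3 σ bonds, plus one π bond — 3 electron domains, sp2.
C6 — 4 σ bonds. Steric number 4, so sp3.

C1 sp, C2 sp, C3 sp2, C4 sp, C5 sp2, C6 sp3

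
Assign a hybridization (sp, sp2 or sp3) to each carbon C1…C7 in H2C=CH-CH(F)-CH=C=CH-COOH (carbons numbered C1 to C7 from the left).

C1 sp2, C2 sp2, C3 sp3, C4 sp2, C5 sp, C6 sp2, C7 sp2

C1 has 3 σ bonds, plus one π bond: steric number 3 → sp2.
C2 has 3 σ bonds, plus one π bond: steric number 3 → sp2.
C3 is sp3: 4 σ bonds, 4 electron-density regions.
C4 — 3 σ bonds, plus one π bond. Steric number 3, so sp2.
C5: 2 σ bonds, plus two π bonds — 2 electron domains, sp.
C6: 3 σ bonds, plus one π bond — 3 electron domains, sp2.
C7 — 3 σ bonds, plus one π bond. Steric number 3, so sp2.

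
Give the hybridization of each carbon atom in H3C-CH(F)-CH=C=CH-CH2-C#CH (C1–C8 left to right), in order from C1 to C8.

C1 — 4 σ bonds. Steric number 4, so sp3.
C2 is sp3: 4 σ bonds, 4 electron-density regions.
C3 — 3 σ bonds, plus one π bond. Steric number 3, so sp2.
C4: 2 σ bonds, plus two π bonds; 2 regions of electron density → sp.
C5: 3 σ bonds, plus one π bond — 3 electron domains, sp2.
C6 (4 σ bonds) has steric number 4: sp3.
C7: 2 σ bonds, plus two π bonds; 2 regions of electron density → sp.
C8 (2 σ bonds, plus two π bonds) has steric number 2: sp.

C1 sp3, C2 sp3, C3 sp2, C4 sp, C5 sp2, C6 sp3, C7 sp, C8 sp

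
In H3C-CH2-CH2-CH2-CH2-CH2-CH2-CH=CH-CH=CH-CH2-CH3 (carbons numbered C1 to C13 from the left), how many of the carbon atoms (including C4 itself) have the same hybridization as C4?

9

C4 is sp3 (only σ bonds).
C1: sp3 ✓
C2: sp3 ✓
C3: sp3 ✓
C4: sp3 ✓
C5: sp3 ✓
C6: sp3 ✓
C7: sp3 ✓
C8: sp2
C9: sp2
C10: sp2
C11: sp2
C12: sp3 ✓
C13: sp3 ✓
9 carbons are sp3.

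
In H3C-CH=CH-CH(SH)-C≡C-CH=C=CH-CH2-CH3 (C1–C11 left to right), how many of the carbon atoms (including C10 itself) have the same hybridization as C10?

4

C10 is sp3 (only σ bonds).
C1: sp3 ✓
C2: sp2
C3: sp2
C4: sp3 ✓
C5: sp
C6: sp
C7: sp2
C8: sp
C9: sp2
C10: sp3 ✓
C11: sp3 ✓
4 carbons are sp3.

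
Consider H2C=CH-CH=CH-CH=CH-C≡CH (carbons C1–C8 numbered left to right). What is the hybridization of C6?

C6: 3 σ bonds, plus one π bond; 3 regions of electron density → sp2.

sp²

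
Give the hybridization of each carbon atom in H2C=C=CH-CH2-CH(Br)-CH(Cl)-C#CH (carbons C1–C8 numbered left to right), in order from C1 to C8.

C1 — 3 σ bonds, plus one π bond. Steric number 3, so sp2.
C2 (2 σ bonds, plus two π bonds) has steric number 2: sp.
C3: 3 σ bonds, plus one π bond; 3 regions of electron density → sp2.
C4 carries 4 σ bonds, giving a steric number of 4, so it is sp3.
C5 — 4 σ bonds. Steric number 4, so sp3.
C6 is sp3: 4 σ bonds, 4 electron-density regions.
C7: 2 σ bonds, plus two π bonds; 2 regions of electron density → sp.
C8 — 2 σ bonds, plus two π bonds. Steric number 2, so sp.

C1 sp2, C2 sp, C3 sp2, C4 sp3, C5 sp3, C6 sp3, C7 sp, C8 sp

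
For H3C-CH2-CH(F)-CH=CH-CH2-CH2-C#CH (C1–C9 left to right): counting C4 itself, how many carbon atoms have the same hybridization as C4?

2

C4 is sp2 (one π bond).
C1: sp3
C2: sp3
C3: sp3
C4: sp2 ✓
C5: sp2 ✓
C6: sp3
C7: sp3
C8: sp
C9: sp
2 carbons are sp2.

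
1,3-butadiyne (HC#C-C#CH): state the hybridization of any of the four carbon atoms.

sp

Every carbon is part of a C≡C triple bond: two σ regions → sp.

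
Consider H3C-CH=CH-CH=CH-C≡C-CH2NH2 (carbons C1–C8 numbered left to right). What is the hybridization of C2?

C2 is sp2: 3 σ bonds, plus one π bond, 3 electron-density regions.

sp2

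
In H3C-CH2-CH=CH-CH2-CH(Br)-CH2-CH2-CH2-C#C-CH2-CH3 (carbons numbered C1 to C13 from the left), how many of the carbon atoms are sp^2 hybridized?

C1: sp3
C2: sp3
C3: sp2 ✓
C4: sp2 ✓
C5: sp3
C6: sp3
C7: sp3
C8: sp3
C9: sp3
C10: sp
C11: sp
C12: sp3
C13: sp3
C3, C4 → 2 sp2 carbons.

2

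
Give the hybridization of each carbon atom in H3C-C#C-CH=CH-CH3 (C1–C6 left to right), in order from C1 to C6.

C1 sp3, C2 sp, C3 sp, C4 sp2, C5 sp2, C6 sp3

C1 has 4 σ bonds: steric number 4 → sp3.
C2 — 2 σ bonds, plus two π bonds. Steric number 2, so sp.
C3 is sp: 2 σ bonds, plus two π bonds, 2 electron-density regions.
C4 is sp2: 3 σ bonds, plus one π bond, 3 electron-density regions.
C5 (3 σ bonds, plus one π bond) has steric number 3: sp2.
C6 has 4 σ bonds: steric number 4 → sp3.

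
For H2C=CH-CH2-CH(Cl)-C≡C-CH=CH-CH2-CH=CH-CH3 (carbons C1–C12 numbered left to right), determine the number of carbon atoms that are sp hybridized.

2

C1: sp2
C2: sp2
C3: sp3
C4: sp3
C5: sp ✓
C6: sp ✓
C7: sp2
C8: sp2
C9: sp3
C10: sp2
C11: sp2
C12: sp3
C5, C6 → 2 sp carbons.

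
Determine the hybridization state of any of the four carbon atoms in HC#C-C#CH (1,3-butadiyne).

sp

Every carbon is part of a C≡C triple bond: two σ regions → sp.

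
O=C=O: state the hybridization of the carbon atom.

Two σ bonds, two π bonds → steric number 2 → sp.

sp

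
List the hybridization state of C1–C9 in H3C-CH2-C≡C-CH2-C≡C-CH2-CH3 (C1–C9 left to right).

C1 sp3, C2 sp3, C3 sp, C4 sp, C5 sp3, C6 sp, C7 sp, C8 sp3, C9 sp3

C1 is sp3: 4 σ bonds, 4 electron-density regions.
C2 (4 σ bonds) has steric number 4: sp3.
C3 — 2 σ bonds, plus two π bonds. Steric number 2, so sp.
C4: 2 σ bonds, plus two π bonds — 2 electron domains, sp.
C5 (4 σ bonds) has steric number 4: sp3.
C6: 2 σ bonds, plus two π bonds; 2 regions of electron density → sp.
C7: 2 σ bonds, plus two π bonds; 2 regions of electron density → sp.
C8: 4 σ bonds — 4 electron domains, sp3.
C9: 4 σ bonds; 4 regions of electron density → sp3.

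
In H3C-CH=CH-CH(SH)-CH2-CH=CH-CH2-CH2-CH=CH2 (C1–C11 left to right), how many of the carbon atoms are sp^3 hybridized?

C1: sp3 ✓
C2: sp2
C3: sp2
C4: sp3 ✓
C5: sp3 ✓
C6: sp2
C7: sp2
C8: sp3 ✓
C9: sp3 ✓
C10: sp2
C11: sp2
C1, C4, C5, C8, C9 → 5 sp3 carbons.

5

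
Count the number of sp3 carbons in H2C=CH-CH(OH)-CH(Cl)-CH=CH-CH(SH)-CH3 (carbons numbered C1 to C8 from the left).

C1: sp2
C2: sp2
C3: sp3 ✓
C4: sp3 ✓
C5: sp2
C6: sp2
C7: sp3 ✓
C8: sp3 ✓
C3, C4, C7, C8 → 4 sp3 carbons.

4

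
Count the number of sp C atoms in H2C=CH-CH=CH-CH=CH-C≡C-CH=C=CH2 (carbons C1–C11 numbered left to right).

C1: sp2
C2: sp2
C3: sp2
C4: sp2
C5: sp2
C6: sp2
C7: sp ✓
C8: sp ✓
C9: sp2
C10: sp ✓
C11: sp2
C7, C8, C10 → 3 sp carbons.

3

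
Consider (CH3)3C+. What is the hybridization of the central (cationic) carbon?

sp^2

Three σ bonds and an empty p orbital; no lone pair → steric number 3 → sp2 and planar.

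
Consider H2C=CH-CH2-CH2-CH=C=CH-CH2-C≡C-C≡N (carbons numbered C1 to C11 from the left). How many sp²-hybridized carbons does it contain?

C1: sp2 ✓
C2: sp2 ✓
C3: sp3
C4: sp3
C5: sp2 ✓
C6: sp
C7: sp2 ✓
C8: sp3
C9: sp
C10: sp
C11: sp
C1, C2, C5, C7 → 4 sp2 carbons.

4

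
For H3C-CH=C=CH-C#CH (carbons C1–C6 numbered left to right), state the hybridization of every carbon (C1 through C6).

C1 carries 4 σ bonds, giving a steric number of 4, so it is sp3.
C2 (3 σ bonds, plus one π bond) has steric number 3: sp2.
C3 (2 σ bonds, plus two π bonds) has steric number 2: sp.
C4 has 3 σ bonds, plus one π bond: steric number 3 → sp2.
C5 is sp: 2 σ bonds, plus two π bonds, 2 electron-density regions.
C6 carries 2 σ bonds, plus two π bonds, giving a steric number of 2, so it is sp.

C1 sp3, C2 sp2, C3 sp, C4 sp2, C5 sp, C6 sp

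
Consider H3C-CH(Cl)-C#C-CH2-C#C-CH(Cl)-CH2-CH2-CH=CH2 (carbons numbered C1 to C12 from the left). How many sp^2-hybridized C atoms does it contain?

C1: sp3
C2: sp3
C3: sp
C4: sp
C5: sp3
C6: sp
C7: sp
C8: sp3
C9: sp3
C10: sp3
C11: sp2 ✓
C12: sp2 ✓
C11, C12 → 2 sp2 carbons.

2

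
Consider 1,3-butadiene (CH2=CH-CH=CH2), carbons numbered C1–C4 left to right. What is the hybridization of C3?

C3: 3 σ bonds, plus one π bond; 3 regions of electron density → sp2.

sp2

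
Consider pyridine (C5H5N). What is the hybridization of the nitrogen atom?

sp²

N has two σ bonds and one lone pair in the ring plane (steric number 3 → sp2); its p orbital contributes one electron to the aromatic π system via the C=N double bond.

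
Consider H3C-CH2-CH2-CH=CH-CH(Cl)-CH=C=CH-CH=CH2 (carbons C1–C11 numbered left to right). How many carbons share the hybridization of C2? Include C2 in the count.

4

C2 is sp3 (only σ bonds).
C1: sp3 ✓
C2: sp3 ✓
C3: sp3 ✓
C4: sp2
C5: sp2
C6: sp3 ✓
C7: sp2
C8: sp
C9: sp2
C10: sp2
C11: sp2
4 carbons are sp3.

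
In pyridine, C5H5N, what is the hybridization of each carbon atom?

sp2

Each carbon atom (3 σ bonds, plus one π bond) has steric number 3: sp2.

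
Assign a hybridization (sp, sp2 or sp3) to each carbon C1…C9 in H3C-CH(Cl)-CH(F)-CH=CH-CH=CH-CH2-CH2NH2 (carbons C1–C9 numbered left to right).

C1: 4 σ bonds; 4 regions of electron density → sp3.
C2 is sp3: 4 σ bonds, 4 electron-density regions.
C3 — 4 σ bonds. Steric number 4, so sp3.
C4: 3 σ bonds, plus one π bond — 3 electron domains, sp2.
C5: 3 σ bonds, plus one π bond; 3 regions of electron density → sp2.
C6 is sp2: 3 σ bonds, plus one π bond, 3 electron-density regions.
C7 carries 3 σ bonds, plus one π bond, giving a steric number of 3, so it is sp2.
C8 (4 σ bonds) has steric number 4: sp3.
C9 is sp3: 4 σ bonds, 4 electron-density regions.

C1 sp3, C2 sp3, C3 sp3, C4 sp2, C5 sp2, C6 sp2, C7 sp2, C8 sp3, C9 sp3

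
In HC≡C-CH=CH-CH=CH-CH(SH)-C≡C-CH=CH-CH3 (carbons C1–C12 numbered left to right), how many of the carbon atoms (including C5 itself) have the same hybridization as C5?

C5 is sp2 (one π bond).
C1: sp
C2: sp
C3: sp2 ✓
C4: sp2 ✓
C5: sp2 ✓
C6: sp2 ✓
C7: sp3
C8: sp
C9: sp
C10: sp2 ✓
C11: sp2 ✓
C12: sp3
6 carbons are sp2.

6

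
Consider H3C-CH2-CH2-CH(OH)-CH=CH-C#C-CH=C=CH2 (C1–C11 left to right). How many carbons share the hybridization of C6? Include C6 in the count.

4

C6 is sp2 (one π bond).
C1: sp3
C2: sp3
C3: sp3
C4: sp3
C5: sp2 ✓
C6: sp2 ✓
C7: sp
C8: sp
C9: sp2 ✓
C10: sp
C11: sp2 ✓
4 carbons are sp2.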